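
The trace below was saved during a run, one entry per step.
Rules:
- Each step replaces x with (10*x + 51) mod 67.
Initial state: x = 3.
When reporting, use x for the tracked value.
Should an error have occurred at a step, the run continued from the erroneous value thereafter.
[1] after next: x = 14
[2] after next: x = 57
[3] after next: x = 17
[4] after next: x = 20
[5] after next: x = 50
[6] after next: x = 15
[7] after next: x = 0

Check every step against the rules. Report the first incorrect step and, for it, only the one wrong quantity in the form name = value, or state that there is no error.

step 3, x = 18

1. x = (10*3 + 51) mod 67 = 14 (confirmed correct)
2. x = (10*14 + 51) mod 67 = 57 (in agreement)
3. x = (10*57 + 51) mod 67 = 18 (first mismatch against the trace)
First deviation found at step 3; the corrected entry is x = 18.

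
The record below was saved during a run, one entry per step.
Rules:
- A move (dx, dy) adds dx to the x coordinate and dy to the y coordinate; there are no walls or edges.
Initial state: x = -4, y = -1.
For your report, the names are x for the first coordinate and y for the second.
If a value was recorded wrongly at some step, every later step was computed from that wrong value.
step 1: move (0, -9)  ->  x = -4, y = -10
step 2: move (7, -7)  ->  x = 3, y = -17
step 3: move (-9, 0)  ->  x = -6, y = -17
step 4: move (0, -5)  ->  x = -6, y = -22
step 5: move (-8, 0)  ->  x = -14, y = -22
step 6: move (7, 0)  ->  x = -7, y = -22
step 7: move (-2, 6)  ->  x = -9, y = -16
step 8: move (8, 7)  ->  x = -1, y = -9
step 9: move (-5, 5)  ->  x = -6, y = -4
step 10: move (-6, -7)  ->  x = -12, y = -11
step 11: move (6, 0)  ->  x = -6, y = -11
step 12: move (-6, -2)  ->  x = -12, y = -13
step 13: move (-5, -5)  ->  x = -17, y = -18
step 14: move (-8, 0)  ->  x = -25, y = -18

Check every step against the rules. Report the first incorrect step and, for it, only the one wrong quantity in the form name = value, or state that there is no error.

1. x = -4 + (0) = -4, y = -1 + (-9) = -10 (same as recorded)
2. x = -4 + (7) = 3, y = -10 + (-7) = -17 (in agreement)
3. x = 3 + (-9) = -6, y = -17 + (0) = -17 (confirmed correct)
4. x = -6 + (0) = -6, y = -17 + (-5) = -22 (checks out)
5. x = -6 + (-8) = -14, y = -22 + (0) = -22 (exactly as logged)
6. x = -14 + (7) = -7, y = -22 + (0) = -22 (no discrepancy)
7. x = -7 + (-2) = -9, y = -22 + (6) = -16 (confirmed correct)
8. x = -9 + (8) = -1, y = -16 + (7) = -9 (no discrepancy)
9. x = -1 + (-5) = -6, y = -9 + (5) = -4 (verified)
10. x = -6 + (-6) = -12, y = -4 + (-7) = -11 (in agreement)
11. x = -12 + (6) = -6, y = -11 + (0) = -11 (consistent with the record)
12. x = -6 + (-6) = -12, y = -11 + (-2) = -13 (confirmed correct)
13. x = -12 + (-5) = -17, y = -13 + (-5) = -18 (agrees with the record)
14. x = -17 + (-8) = -25, y = -18 + (0) = -18 (consistent with the record)
No step deviates from the rules.

no error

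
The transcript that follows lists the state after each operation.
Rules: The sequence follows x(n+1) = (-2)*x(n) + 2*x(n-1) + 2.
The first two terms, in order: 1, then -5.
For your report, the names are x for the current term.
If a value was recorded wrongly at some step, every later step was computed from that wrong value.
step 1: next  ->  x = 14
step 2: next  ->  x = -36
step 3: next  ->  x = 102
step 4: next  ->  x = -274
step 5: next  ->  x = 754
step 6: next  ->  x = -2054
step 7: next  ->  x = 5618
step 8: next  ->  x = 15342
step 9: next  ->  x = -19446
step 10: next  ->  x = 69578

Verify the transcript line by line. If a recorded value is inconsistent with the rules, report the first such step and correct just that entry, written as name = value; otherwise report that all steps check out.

Recomputing the run from the initial state:
step 1: x = 14
step 2: x = -36
step 3: x = 102
step 4: x = -274
step 5: x = 754
step 6: x = -2054
step 7: x = 5618
step 8: x = -15342
step 9: x = 41922
step 10: x = -114526
The first disagreement with the transcript is at step 8, where the value should be x = -15342.

step 8, x = -15342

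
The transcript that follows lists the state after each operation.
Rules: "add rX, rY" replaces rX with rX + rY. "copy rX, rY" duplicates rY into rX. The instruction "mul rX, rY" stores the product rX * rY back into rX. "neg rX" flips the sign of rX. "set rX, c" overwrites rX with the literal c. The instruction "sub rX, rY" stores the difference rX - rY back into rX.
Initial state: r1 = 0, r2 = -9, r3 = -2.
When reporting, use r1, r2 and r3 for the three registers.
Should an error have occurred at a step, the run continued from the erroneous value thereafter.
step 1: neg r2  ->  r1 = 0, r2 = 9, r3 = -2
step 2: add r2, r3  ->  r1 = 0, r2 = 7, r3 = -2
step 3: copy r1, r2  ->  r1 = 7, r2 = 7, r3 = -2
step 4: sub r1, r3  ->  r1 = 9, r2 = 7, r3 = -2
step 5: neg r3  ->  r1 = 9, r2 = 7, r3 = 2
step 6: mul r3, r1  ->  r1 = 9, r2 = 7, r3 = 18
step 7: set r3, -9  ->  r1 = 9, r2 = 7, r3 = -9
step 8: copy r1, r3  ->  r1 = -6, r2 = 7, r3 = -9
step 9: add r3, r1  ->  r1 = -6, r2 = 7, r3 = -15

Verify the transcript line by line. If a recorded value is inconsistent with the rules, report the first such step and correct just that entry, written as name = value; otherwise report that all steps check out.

step 8, r1 = -9

Recomputing the run from the initial state:
step 1: r1 = 0, r2 = 9, r3 = -2
step 2: r1 = 0, r2 = 7, r3 = -2
step 3: r1 = 7, r2 = 7, r3 = -2
step 4: r1 = 9, r2 = 7, r3 = -2
step 5: r1 = 9, r2 = 7, r3 = 2
step 6: r1 = 9, r2 = 7, r3 = 18
step 7: r1 = 9, r2 = 7, r3 = -9
step 8: r1 = -9, r2 = 7, r3 = -9
step 9: r1 = -9, r2 = 7, r3 = -18
The first disagreement with the transcript is at step 8, where the value should be r1 = -9.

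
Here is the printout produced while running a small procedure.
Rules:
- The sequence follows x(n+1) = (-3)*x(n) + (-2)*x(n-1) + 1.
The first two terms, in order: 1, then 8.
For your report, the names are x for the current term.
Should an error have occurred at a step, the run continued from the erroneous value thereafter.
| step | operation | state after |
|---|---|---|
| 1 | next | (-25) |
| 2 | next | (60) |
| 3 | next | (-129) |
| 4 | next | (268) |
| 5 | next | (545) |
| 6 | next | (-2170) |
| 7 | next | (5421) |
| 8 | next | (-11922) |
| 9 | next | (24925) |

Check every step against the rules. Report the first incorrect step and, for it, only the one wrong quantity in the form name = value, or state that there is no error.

step 1: x = -3*(8) + (-2)*(1) + (1) = -25 -> checks out
step 2: x = -3*(-25) + (-2)*(8) + (1) = 60 -> same as recorded
step 3: x = -3*(60) + (-2)*(-25) + (1) = -129 -> no discrepancy
step 4: x = -3*(-129) + (-2)*(60) + (1) = 268 -> consistent with the printout
step 5: x = -3*(268) + (-2)*(-129) + (1) = -545 -> not what was recorded
First incorrect step: 5; the correct value is x = -545.

step 5, x = -545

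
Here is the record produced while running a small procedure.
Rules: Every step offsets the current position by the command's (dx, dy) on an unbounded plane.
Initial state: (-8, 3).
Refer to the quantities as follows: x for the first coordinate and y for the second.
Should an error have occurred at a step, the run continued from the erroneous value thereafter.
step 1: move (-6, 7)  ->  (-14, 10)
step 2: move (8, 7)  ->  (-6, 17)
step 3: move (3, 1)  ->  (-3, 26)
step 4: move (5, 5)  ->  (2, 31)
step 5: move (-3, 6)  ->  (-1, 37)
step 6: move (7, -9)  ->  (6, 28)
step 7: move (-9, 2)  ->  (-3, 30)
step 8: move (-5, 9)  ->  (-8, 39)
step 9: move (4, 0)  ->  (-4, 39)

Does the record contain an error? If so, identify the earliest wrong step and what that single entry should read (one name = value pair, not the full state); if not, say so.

Recomputing the run from the initial state:
step 1: x = -14, y = 10
step 2: x = -6, y = 17
step 3: x = -3, y = 18
step 4: x = 2, y = 23
step 5: x = -1, y = 29
step 6: x = 6, y = 20
step 7: x = -3, y = 22
step 8: x = -8, y = 31
step 9: x = -4, y = 31
The first disagreement with the record is at step 3, where the value should be y = 18.

step 3, y = 18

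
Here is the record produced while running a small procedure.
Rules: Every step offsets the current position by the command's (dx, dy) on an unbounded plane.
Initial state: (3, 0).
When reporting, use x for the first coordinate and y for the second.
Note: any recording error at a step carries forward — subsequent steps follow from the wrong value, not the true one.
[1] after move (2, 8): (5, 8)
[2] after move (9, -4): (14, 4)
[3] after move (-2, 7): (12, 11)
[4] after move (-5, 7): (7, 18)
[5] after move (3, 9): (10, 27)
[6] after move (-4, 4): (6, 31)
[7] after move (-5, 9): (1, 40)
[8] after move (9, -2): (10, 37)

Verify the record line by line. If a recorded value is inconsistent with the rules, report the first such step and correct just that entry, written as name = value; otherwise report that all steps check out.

step 8, y = 38

Recomputing the run from the initial state:
step 1: x = 5, y = 8
step 2: x = 14, y = 4
step 3: x = 12, y = 11
step 4: x = 7, y = 18
step 5: x = 10, y = 27
step 6: x = 6, y = 31
step 7: x = 1, y = 40
step 8: x = 10, y = 38
The first disagreement with the record is at step 8, where the value should be y = 38.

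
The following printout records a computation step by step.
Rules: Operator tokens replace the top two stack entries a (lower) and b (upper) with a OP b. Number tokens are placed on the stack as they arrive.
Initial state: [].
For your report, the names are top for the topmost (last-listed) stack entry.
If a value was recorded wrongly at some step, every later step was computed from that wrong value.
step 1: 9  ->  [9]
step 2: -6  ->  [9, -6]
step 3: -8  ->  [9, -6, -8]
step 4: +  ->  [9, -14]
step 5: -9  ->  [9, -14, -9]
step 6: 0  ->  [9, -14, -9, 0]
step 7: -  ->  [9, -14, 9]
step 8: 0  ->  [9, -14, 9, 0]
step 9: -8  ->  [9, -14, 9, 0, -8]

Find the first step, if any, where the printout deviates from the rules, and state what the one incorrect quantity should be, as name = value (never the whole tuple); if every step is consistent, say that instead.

step 7, top = -9

step 1: push 9: top = 9 -> matches
step 2: push -6: top = -6 -> same as recorded
step 3: push -8: top = -8 -> agrees with the printout
step 4: -6 + -8 = -14 -> same as recorded
step 5: push -9: top = -9 -> in agreement
step 6: push 0: top = 0 -> consistent with the printout
step 7: -9 - 0 = -9 -> the printout disagrees here
Conclusion: step 7 carries the first error; the entry should be top = -9.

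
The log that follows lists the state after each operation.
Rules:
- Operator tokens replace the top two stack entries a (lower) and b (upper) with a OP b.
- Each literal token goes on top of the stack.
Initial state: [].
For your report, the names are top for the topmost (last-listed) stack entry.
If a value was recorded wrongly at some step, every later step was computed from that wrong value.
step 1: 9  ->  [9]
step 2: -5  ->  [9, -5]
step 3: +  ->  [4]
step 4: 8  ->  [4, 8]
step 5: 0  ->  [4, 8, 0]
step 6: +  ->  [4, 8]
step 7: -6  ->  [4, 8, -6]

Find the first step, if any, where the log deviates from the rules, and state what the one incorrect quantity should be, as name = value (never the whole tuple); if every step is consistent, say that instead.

no error

Step 1: push 9: top = 9 — agrees with the log.
Step 2: push -5: top = -5 — no discrepancy.
Step 3: 9 + -5 = 4 — exactly as logged.
Step 4: push 8: top = 8 — verified.
Step 5: push 0: top = 0 — exactly as logged.
Step 6: 8 + 0 = 8 — matches.
Step 7: push -6: top = -6 — verified.
No step deviates from the rules.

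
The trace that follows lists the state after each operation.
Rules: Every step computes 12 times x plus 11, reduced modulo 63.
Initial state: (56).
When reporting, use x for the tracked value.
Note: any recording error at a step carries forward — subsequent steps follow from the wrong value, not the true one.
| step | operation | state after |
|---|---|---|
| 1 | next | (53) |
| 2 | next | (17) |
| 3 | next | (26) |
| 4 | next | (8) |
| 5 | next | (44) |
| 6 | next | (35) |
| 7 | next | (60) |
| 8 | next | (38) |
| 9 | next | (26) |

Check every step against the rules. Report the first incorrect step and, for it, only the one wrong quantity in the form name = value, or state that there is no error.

step 7, x = 53

1. x = (12*56 + 11) mod 63 = 53 (no discrepancy)
2. x = (12*53 + 11) mod 63 = 17 (confirmed correct)
3. x = (12*17 + 11) mod 63 = 26 (in agreement)
4. x = (12*26 + 11) mod 63 = 8 (in agreement)
5. x = (12*8 + 11) mod 63 = 44 (verified)
6. x = (12*44 + 11) mod 63 = 35 (verified)
7. x = (12*35 + 11) mod 63 = 53 (not what was recorded)
First incorrect step: 7; the correct value is x = 53.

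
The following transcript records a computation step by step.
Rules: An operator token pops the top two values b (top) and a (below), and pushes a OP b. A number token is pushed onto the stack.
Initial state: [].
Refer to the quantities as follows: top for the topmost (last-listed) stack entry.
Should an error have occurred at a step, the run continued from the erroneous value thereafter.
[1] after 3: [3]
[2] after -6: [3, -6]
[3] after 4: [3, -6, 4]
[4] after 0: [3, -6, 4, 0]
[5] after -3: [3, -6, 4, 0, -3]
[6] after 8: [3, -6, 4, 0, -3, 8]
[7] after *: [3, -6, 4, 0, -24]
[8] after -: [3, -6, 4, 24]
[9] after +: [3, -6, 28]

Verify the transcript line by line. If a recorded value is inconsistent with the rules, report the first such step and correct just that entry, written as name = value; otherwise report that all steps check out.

Recomputing the run from the initial state:
step 1: [3]
step 2: [3, -6]
step 3: [3, -6, 4]
step 4: [3, -6, 4, 0]
step 5: [3, -6, 4, 0, -3]
step 6: [3, -6, 4, 0, -3, 8]
step 7: [3, -6, 4, 0, -24]
step 8: [3, -6, 4, 24]
step 9: [3, -6, 28]
This matches the transcript at every step.

no error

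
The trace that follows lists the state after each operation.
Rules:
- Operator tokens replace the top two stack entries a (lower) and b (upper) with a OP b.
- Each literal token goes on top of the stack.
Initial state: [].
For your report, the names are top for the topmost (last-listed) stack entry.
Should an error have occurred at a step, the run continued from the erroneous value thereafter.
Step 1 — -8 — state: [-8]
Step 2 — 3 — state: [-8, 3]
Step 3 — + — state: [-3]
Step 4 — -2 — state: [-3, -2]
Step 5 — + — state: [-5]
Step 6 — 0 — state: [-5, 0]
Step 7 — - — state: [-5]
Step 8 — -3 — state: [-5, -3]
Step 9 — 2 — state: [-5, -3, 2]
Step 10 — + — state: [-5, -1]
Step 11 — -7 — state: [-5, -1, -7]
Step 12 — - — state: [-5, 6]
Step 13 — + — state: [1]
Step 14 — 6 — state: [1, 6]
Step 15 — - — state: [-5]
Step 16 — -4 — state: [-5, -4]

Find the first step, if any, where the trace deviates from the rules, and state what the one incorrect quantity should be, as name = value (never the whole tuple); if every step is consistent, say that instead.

step 1: push -8: top = -8 -> matches
step 2: push 3: top = 3 -> checks out
step 3: -8 + 3 = -5 -> the recorded entry deviates here
Conclusion: step 3 carries the first error; the entry should be top = -5.

step 3, top = -5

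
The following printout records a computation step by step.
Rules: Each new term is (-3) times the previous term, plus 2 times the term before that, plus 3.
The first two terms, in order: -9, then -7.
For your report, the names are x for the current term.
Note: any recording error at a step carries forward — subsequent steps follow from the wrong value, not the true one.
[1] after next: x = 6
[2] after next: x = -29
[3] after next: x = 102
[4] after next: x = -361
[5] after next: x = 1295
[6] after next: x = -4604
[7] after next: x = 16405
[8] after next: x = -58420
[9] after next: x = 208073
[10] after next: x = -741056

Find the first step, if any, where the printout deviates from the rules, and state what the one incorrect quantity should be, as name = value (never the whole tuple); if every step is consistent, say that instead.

step 1: x = -3*(-7) + (2)*(-9) + (3) = 6 -> verified
step 2: x = -3*(6) + (2)*(-7) + (3) = -29 -> consistent with the printout
step 3: x = -3*(-29) + (2)*(6) + (3) = 102 -> in agreement
step 4: x = -3*(102) + (2)*(-29) + (3) = -361 -> checks out
step 5: x = -3*(-361) + (2)*(102) + (3) = 1290 -> not what was recorded
Conclusion: step 5 carries the first error; the entry should be x = 1290.

step 5, x = 1290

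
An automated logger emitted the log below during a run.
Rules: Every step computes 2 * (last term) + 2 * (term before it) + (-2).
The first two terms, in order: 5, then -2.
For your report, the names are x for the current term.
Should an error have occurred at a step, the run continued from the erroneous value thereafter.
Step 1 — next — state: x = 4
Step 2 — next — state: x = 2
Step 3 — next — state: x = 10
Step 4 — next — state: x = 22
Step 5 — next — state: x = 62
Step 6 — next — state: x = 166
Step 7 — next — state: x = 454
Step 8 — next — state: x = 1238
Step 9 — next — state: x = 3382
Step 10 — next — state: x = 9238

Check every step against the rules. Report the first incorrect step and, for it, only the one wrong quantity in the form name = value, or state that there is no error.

no error

Recomputing the run from the initial state:
step 1: x = 4
step 2: x = 2
step 3: x = 10
step 4: x = 22
step 5: x = 62
step 6: x = 166
step 7: x = 454
step 8: x = 1238
step 9: x = 3382
step 10: x = 9238
This matches the log at every step.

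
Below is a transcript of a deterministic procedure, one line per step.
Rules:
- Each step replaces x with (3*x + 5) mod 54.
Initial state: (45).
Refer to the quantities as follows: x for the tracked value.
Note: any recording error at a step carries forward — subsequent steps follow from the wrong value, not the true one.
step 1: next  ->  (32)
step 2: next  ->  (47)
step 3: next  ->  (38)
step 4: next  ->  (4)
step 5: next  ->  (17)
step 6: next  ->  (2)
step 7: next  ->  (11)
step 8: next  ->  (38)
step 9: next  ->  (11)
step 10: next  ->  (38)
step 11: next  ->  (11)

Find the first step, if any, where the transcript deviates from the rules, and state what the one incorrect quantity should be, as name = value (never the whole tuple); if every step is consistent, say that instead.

step 4, x = 11

1. x = (3*45 + 5) mod 54 = 32 (verified)
2. x = (3*32 + 5) mod 54 = 47 (agrees with the transcript)
3. x = (3*47 + 5) mod 54 = 38 (confirmed correct)
4. x = (3*38 + 5) mod 54 = 11 (the recorded entry deviates here)
Step 4 is the first one off; corrected, x = 11.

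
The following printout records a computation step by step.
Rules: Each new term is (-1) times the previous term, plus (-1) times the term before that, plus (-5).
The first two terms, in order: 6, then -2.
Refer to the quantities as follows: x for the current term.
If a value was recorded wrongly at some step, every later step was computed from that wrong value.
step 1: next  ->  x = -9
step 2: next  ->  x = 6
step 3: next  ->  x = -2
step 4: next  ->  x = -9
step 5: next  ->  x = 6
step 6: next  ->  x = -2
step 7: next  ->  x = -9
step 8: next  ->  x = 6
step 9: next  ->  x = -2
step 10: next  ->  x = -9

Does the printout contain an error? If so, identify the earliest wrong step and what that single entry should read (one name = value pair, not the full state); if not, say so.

Recomputing the run from the initial state:
step 1: x = -9
step 2: x = 6
step 3: x = -2
step 4: x = -9
step 5: x = 6
step 6: x = -2
step 7: x = -9
step 8: x = 6
step 9: x = -2
step 10: x = -9
This matches the printout at every step.

no error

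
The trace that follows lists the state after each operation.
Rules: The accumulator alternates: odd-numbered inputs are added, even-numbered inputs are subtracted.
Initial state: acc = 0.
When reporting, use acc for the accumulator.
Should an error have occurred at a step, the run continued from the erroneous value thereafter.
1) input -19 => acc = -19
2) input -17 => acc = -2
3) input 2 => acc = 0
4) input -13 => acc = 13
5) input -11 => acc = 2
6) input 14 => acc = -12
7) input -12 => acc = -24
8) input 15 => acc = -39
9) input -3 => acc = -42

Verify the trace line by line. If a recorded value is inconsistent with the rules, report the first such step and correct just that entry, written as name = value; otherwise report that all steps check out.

no error

1. acc = 0 + -19 = -19 (same as recorded)
2. acc = -19 - -17 = -2 (no discrepancy)
3. acc = -2 + 2 = 0 (exactly as logged)
4. acc = 0 - -13 = 13 (confirmed correct)
5. acc = 13 + -11 = 2 (agrees with the trace)
6. acc = 2 - 14 = -12 (matches)
7. acc = -12 + -12 = -24 (consistent with the trace)
8. acc = -24 - 15 = -39 (same as recorded)
9. acc = -39 + -3 = -42 (same as recorded)
Each recorded entry agrees with the recomputation.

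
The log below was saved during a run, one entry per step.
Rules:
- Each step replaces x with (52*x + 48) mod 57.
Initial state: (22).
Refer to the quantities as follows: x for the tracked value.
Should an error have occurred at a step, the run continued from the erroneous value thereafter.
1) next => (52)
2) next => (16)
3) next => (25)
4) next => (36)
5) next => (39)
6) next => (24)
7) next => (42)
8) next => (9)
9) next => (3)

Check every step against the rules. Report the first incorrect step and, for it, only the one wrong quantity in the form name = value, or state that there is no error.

Recomputing the run from the initial state:
step 1: x = 52
step 2: x = 16
step 3: x = 25
step 4: x = 37
step 5: x = 34
step 6: x = 49
step 7: x = 31
step 8: x = 7
step 9: x = 13
The first disagreement with the log is at step 4, where the value should be x = 37.

step 4, x = 37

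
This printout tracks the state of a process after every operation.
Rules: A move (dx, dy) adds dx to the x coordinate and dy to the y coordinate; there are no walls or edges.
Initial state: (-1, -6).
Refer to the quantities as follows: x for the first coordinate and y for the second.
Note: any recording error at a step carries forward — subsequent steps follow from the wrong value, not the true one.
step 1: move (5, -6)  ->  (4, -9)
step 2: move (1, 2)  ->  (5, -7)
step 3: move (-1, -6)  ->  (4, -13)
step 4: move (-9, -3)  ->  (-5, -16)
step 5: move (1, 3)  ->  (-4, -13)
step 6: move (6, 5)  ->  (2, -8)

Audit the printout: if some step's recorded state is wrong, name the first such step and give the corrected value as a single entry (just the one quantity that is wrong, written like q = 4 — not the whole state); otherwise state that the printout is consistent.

step 1, y = -12

1. x = -1 + (5) = 4, y = -6 + (-6) = -12 (first mismatch against the printout)
First incorrect step: 1; the correct value is y = -12.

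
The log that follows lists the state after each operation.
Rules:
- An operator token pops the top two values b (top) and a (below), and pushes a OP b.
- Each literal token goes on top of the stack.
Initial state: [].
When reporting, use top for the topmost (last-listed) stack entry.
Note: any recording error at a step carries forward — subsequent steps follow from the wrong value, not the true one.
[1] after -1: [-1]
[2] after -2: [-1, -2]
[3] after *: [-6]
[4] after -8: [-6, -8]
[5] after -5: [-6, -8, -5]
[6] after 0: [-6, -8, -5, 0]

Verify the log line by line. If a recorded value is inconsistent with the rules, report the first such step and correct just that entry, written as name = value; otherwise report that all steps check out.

Recomputing the run from the initial state:
step 1: [-1]
step 2: [-1, -2]
step 3: [2]
step 4: [2, -8]
step 5: [2, -8, -5]
step 6: [2, -8, -5, 0]
The first disagreement with the log is at step 3, where the value should be top = 2.

step 3, top = 2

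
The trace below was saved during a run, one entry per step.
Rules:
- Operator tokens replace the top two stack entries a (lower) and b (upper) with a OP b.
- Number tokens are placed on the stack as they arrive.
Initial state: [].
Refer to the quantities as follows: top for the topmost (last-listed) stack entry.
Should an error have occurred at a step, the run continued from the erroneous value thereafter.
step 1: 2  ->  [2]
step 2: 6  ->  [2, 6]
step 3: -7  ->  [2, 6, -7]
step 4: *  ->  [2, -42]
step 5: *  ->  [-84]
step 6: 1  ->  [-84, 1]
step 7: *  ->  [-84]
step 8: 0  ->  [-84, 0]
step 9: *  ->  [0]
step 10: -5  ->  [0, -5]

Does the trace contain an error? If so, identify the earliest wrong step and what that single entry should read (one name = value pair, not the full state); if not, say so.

Recomputing the run from the initial state:
step 1: [2]
step 2: [2, 6]
step 3: [2, 6, -7]
step 4: [2, -42]
step 5: [-84]
step 6: [-84, 1]
step 7: [-84]
step 8: [-84, 0]
step 9: [0]
step 10: [0, -5]
This matches the trace at every step.

no error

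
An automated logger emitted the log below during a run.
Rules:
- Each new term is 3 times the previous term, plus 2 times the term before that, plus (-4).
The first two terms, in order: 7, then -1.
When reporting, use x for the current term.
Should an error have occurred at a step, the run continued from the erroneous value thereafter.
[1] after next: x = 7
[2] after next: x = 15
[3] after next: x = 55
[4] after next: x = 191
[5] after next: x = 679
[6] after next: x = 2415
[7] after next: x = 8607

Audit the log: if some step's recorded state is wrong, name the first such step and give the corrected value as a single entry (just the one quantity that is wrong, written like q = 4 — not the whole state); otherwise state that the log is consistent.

Recomputing the run from the initial state:
step 1: x = 7
step 2: x = 15
step 3: x = 55
step 4: x = 191
step 5: x = 679
step 6: x = 2415
step 7: x = 8599
The first disagreement with the log is at step 7, where the value should be x = 8599.

step 7, x = 8599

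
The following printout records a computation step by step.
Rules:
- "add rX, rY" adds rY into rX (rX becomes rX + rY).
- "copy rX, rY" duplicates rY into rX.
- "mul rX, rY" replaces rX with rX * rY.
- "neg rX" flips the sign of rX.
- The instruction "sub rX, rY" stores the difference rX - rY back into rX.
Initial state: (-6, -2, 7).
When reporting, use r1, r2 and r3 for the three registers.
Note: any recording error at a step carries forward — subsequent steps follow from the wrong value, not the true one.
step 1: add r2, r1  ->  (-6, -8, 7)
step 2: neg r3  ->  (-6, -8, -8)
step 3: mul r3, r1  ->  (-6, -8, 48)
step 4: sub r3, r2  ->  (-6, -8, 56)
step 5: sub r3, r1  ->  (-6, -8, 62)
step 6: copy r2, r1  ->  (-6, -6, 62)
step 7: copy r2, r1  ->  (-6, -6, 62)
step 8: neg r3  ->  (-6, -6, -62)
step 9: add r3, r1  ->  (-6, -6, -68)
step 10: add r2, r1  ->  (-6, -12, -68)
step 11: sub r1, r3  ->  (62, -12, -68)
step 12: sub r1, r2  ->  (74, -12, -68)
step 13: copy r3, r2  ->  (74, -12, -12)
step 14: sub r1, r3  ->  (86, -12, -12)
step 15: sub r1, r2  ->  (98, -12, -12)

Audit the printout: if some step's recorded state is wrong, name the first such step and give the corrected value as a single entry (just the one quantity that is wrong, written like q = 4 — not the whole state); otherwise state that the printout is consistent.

step 1: r2 = -2 + -6 = -8 -> same as recorded
step 2: r3 = -(7) = -7 -> the printout disagrees here
The audit stops at step 2: the recorded entry is wrong and should be r3 = -7.

step 2, r3 = -7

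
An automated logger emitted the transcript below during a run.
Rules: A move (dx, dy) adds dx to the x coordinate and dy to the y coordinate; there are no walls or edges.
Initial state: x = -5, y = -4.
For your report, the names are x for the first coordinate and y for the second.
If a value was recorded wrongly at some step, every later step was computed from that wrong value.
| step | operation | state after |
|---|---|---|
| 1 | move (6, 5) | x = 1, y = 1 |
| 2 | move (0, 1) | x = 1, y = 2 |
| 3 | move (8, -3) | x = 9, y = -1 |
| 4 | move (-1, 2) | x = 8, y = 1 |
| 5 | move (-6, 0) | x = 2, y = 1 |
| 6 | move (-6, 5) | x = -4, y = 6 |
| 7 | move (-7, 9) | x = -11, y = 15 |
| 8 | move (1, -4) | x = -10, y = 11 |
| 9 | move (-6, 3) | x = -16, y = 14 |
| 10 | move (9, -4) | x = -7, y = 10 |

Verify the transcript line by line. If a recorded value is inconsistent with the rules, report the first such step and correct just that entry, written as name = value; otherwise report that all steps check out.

no error

Recomputing the run from the initial state:
step 1: x = 1, y = 1
step 2: x = 1, y = 2
step 3: x = 9, y = -1
step 4: x = 8, y = 1
step 5: x = 2, y = 1
step 6: x = -4, y = 6
step 7: x = -11, y = 15
step 8: x = -10, y = 11
step 9: x = -16, y = 14
step 10: x = -7, y = 10
This matches the transcript at every step.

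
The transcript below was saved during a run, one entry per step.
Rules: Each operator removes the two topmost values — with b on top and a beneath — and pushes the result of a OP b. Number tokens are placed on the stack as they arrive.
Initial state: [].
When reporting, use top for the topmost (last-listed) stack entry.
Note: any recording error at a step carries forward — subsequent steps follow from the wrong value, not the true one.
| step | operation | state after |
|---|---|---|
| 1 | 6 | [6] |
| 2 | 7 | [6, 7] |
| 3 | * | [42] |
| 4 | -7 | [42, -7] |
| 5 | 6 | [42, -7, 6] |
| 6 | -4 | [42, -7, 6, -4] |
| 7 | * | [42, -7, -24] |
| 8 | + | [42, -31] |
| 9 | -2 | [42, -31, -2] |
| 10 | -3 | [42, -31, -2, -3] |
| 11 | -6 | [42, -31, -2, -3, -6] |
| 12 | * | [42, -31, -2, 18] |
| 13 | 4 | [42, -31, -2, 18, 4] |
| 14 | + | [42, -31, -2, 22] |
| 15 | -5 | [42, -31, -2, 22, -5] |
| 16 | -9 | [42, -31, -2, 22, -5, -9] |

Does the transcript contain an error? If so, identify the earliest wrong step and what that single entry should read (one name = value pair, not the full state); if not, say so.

Step 1: push 6: top = 6 — matches.
Step 2: push 7: top = 7 — confirmed correct.
Step 3: 6 * 7 = 42 — agrees with the transcript.
Step 4: push -7: top = -7 — same as recorded.
Step 5: push 6: top = 6 — same as recorded.
Step 6: push -4: top = -4 — no discrepancy.
Step 7: 6 * -4 = -24 — verified.
Step 8: -7 + -24 = -31 — in agreement.
Step 9: push -2: top = -2 — verified.
Step 10: push -3: top = -3 — exactly as logged.
Step 11: push -6: top = -6 — verified.
Step 12: -3 * -6 = 18 — exactly as logged.
Step 13: push 4: top = 4 — verified.
Step 14: 18 + 4 = 22 — no discrepancy.
Step 15: push -5: top = -5 — matches.
Step 16: push -9: top = -9 — consistent with the transcript.
The recomputation confirms every line.

no error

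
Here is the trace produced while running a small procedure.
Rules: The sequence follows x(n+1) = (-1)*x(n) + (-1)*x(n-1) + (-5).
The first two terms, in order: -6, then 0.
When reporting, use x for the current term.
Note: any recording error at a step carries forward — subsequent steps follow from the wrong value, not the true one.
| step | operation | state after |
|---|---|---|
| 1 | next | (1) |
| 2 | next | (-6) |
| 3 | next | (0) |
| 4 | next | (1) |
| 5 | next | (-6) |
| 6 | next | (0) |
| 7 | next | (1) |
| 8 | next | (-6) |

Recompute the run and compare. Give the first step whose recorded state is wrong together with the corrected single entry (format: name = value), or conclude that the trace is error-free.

1. x = -1*(0) + (-1)*(-6) + (-5) = 1 (confirmed correct)
2. x = -1*(1) + (-1)*(0) + (-5) = -6 (matches)
3. x = -1*(-6) + (-1)*(1) + (-5) = 0 (in agreement)
4. x = -1*(0) + (-1)*(-6) + (-5) = 1 (verified)
5. x = -1*(1) + (-1)*(0) + (-5) = -6 (agrees with the trace)
6. x = -1*(-6) + (-1)*(1) + (-5) = 0 (exactly as logged)
7. x = -1*(0) + (-1)*(-6) + (-5) = 1 (same as recorded)
8. x = -1*(1) + (-1)*(0) + (-5) = -6 (exactly as logged)
No step deviates from the rules.

no error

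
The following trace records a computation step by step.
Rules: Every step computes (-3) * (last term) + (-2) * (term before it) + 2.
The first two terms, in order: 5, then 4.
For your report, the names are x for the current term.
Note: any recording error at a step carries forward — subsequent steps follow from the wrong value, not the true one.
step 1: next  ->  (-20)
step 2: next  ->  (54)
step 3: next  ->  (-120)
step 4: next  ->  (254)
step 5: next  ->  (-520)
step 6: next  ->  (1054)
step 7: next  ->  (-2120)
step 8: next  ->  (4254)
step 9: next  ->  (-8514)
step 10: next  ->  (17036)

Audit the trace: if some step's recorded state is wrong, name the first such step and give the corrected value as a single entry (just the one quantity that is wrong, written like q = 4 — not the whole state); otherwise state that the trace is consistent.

Recomputing the run from the initial state:
step 1: x = -20
step 2: x = 54
step 3: x = -120
step 4: x = 254
step 5: x = -520
step 6: x = 1054
step 7: x = -2120
step 8: x = 4254
step 9: x = -8520
step 10: x = 17054
The first disagreement with the trace is at step 9, where the value should be x = -8520.

step 9, x = -8520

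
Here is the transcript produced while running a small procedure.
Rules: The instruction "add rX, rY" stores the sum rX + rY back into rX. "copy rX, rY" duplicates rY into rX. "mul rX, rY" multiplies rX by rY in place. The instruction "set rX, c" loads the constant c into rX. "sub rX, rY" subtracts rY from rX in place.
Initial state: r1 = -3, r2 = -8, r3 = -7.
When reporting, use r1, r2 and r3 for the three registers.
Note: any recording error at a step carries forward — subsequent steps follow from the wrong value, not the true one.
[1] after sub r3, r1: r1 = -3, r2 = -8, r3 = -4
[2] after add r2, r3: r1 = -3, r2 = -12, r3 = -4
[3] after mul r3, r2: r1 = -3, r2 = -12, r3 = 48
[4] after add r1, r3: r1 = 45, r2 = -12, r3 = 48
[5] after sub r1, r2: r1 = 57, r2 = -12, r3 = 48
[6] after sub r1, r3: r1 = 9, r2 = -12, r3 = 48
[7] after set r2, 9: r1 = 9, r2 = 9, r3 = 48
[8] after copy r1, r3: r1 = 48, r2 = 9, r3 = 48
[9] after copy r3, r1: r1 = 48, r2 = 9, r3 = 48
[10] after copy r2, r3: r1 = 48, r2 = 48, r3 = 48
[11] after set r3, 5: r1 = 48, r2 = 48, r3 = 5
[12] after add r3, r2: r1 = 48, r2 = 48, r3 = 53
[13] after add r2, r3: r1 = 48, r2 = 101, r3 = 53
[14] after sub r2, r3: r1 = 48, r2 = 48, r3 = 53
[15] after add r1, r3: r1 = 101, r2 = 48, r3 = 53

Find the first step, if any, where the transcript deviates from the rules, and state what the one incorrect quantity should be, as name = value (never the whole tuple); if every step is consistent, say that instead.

no error

step 1: r3 = -7 - -3 = -4 -> in agreement
step 2: r2 = -8 + -4 = -12 -> checks out
step 3: r3 = -4 * -12 = 48 -> in agreement
step 4: r1 = -3 + 48 = 45 -> same as recorded
step 5: r1 = 45 - -12 = 57 -> no discrepancy
step 6: r1 = 57 - 48 = 9 -> agrees with the transcript
step 7: r2 = 9 -> same as recorded
step 8: r1 = 48 -> agrees with the transcript
step 9: r3 = 48 -> same as recorded
step 10: r2 = 48 -> consistent with the transcript
step 11: r3 = 5 -> exactly as logged
step 12: r3 = 5 + 48 = 53 -> consistent with the transcript
step 13: r2 = 48 + 53 = 101 -> matches
step 14: r2 = 101 - 53 = 48 -> agrees with the transcript
step 15: r1 = 48 + 53 = 101 -> in agreement
Each recorded entry agrees with the recomputation.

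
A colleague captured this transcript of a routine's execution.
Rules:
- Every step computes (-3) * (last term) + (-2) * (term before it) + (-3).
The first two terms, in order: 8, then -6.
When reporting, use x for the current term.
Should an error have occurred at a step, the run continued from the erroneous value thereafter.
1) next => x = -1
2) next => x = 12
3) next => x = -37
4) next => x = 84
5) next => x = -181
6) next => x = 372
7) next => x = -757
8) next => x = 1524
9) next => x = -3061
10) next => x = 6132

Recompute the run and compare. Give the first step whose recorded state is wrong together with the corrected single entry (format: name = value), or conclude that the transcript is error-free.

step 1: x = -3*(-6) + (-2)*(8) + (-3) = -1 -> matches
step 2: x = -3*(-1) + (-2)*(-6) + (-3) = 12 -> no discrepancy
step 3: x = -3*(12) + (-2)*(-1) + (-3) = -37 -> consistent with the transcript
step 4: x = -3*(-37) + (-2)*(12) + (-3) = 84 -> consistent with the transcript
step 5: x = -3*(84) + (-2)*(-37) + (-3) = -181 -> exactly as logged
step 6: x = -3*(-181) + (-2)*(84) + (-3) = 372 -> confirmed correct
step 7: x = -3*(372) + (-2)*(-181) + (-3) = -757 -> consistent with the transcript
step 8: x = -3*(-757) + (-2)*(372) + (-3) = 1524 -> verified
step 9: x = -3*(1524) + (-2)*(-757) + (-3) = -3061 -> verified
step 10: x = -3*(-3061) + (-2)*(1524) + (-3) = 6132 -> agrees with the transcript
Each recorded entry agrees with the recomputation.

no error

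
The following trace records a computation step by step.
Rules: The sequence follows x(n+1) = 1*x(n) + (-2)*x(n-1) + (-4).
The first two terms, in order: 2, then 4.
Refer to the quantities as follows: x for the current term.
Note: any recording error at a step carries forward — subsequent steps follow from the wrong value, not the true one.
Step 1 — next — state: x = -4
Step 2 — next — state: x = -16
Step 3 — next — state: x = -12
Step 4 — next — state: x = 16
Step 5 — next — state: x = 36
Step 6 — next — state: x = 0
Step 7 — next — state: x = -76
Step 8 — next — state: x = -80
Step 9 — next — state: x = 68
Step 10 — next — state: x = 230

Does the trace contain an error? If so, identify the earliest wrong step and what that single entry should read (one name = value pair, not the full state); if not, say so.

step 10, x = 224

step 1: x = 1*(4) + (-2)*(2) + (-4) = -4 -> agrees with the trace
step 2: x = 1*(-4) + (-2)*(4) + (-4) = -16 -> agrees with the trace
step 3: x = 1*(-16) + (-2)*(-4) + (-4) = -12 -> same as recorded
step 4: x = 1*(-12) + (-2)*(-16) + (-4) = 16 -> agrees with the trace
step 5: x = 1*(16) + (-2)*(-12) + (-4) = 36 -> exactly as logged
step 6: x = 1*(36) + (-2)*(16) + (-4) = 0 -> consistent with the trace
step 7: x = 1*(0) + (-2)*(36) + (-4) = -76 -> exactly as logged
step 8: x = 1*(-76) + (-2)*(0) + (-4) = -80 -> verified
step 9: x = 1*(-80) + (-2)*(-76) + (-4) = 68 -> consistent with the trace
step 10: x = 1*(68) + (-2)*(-80) + (-4) = 224 -> this is not what the trace shows
Conclusion: step 10 carries the first error; the entry should be x = 224.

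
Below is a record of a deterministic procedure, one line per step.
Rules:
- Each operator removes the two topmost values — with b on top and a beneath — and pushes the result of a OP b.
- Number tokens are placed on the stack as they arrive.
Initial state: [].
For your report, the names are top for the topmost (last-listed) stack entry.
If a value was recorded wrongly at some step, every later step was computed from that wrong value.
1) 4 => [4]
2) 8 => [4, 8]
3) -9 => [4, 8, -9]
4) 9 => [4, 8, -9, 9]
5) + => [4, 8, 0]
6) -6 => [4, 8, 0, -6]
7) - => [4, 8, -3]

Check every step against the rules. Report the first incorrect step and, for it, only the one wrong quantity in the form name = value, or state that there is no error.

step 7, top = 6

Recomputing the run from the initial state:
step 1: [4]
step 2: [4, 8]
step 3: [4, 8, -9]
step 4: [4, 8, -9, 9]
step 5: [4, 8, 0]
step 6: [4, 8, 0, -6]
step 7: [4, 8, 6]
The first disagreement with the record is at step 7, where the value should be top = 6.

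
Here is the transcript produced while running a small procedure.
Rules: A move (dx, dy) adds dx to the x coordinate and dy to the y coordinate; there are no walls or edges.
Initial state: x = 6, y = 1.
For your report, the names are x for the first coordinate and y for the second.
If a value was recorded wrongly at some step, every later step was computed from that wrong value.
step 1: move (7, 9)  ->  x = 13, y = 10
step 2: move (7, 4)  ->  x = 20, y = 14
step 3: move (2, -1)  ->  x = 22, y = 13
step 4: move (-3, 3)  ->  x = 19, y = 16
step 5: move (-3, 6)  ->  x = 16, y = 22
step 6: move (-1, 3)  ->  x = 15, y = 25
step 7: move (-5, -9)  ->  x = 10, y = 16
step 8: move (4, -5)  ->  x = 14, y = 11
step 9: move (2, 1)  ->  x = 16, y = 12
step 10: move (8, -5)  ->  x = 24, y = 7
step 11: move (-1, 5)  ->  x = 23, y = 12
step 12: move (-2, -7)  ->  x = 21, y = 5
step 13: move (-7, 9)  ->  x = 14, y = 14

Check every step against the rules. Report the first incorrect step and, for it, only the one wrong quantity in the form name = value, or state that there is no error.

no error

Recomputing the run from the initial state:
step 1: x = 13, y = 10
step 2: x = 20, y = 14
step 3: x = 22, y = 13
step 4: x = 19, y = 16
step 5: x = 16, y = 22
step 6: x = 15, y = 25
step 7: x = 10, y = 16
step 8: x = 14, y = 11
step 9: x = 16, y = 12
step 10: x = 24, y = 7
step 11: x = 23, y = 12
step 12: x = 21, y = 5
step 13: x = 14, y = 14
This matches the transcript at every step.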